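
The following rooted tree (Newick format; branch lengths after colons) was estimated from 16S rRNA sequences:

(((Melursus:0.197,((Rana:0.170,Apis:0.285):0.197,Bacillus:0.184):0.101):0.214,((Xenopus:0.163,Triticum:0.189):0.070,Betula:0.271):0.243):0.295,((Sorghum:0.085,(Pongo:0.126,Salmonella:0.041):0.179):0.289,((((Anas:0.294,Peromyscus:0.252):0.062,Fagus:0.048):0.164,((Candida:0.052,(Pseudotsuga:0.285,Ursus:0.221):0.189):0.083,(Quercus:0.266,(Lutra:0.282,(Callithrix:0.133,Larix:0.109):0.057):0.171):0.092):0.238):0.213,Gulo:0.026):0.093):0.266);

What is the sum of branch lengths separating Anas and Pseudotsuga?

The path runs Anas → … → MRCA → … → Pseudotsuga; the MRCA is the node subtending (((Anas,Peromyscus),Fagus),((Candida,(Pseudotsuga,Ursus)),(Quercus,(Lutra,(Callithrix,Larix))))).
Branch lengths along that path: 0.294 + 0.062 + 0.164 + 0.238 + 0.083 + 0.189 + 0.285 = 1.315.

1.315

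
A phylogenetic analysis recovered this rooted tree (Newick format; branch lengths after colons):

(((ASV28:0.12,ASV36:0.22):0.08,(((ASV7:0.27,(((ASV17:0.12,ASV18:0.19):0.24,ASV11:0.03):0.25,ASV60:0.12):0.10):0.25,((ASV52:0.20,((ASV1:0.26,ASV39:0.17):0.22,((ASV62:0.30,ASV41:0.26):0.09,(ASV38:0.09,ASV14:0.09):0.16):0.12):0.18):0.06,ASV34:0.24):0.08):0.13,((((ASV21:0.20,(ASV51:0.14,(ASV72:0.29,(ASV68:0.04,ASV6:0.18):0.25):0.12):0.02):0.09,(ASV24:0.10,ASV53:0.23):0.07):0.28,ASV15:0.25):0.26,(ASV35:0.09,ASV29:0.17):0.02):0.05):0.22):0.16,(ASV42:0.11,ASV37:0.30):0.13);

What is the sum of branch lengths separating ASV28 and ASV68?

1.53

The path runs ASV28 → … → MRCA → … → ASV68; the MRCA is the node subtending ((ASV28,ASV36),(((ASV7,(((ASV17,ASV18),ASV11),ASV60)),((ASV52,((ASV1,ASV39),((ASV62,ASV41),(ASV38,ASV14)))),ASV34)),((((ASV21,(ASV51,(ASV72,(ASV68,ASV6)))),(ASV24,ASV53)),ASV15),(ASV35,ASV29)))).
Branch lengths along that path: 0.12 + 0.08 + 0.22 + 0.05 + 0.26 + 0.28 + 0.09 + 0.02 + 0.12 + 0.25 + 0.04 = 1.53.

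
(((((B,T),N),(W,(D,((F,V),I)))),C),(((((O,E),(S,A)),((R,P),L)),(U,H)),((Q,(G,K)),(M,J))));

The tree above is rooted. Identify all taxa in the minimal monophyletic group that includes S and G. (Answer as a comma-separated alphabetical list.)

Tracing S: it sits inside (S,A).
Tracing G: it sits inside (G,K).
The smallest clade enclosing both is (((((O,E),(S,A)),((R,P),L)),(U,H)),((Q,(G,K)),(M,J))); the answer is its 14 terminal taxa in alphabetical order.

A, E, G, H, J, K, L, M, O, P, Q, R, S, U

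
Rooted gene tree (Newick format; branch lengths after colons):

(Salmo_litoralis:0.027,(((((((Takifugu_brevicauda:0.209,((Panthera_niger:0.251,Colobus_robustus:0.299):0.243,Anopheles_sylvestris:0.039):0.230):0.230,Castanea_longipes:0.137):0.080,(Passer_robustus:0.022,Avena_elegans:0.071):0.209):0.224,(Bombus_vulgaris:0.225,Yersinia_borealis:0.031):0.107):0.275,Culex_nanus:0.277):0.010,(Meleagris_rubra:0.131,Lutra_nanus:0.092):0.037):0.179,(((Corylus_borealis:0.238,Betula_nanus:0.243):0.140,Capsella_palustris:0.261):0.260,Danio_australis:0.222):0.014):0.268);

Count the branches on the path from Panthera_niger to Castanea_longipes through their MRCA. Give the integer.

5

The MRCA of Panthera_niger and Castanea_longipes is the node subtending ((Takifugu_brevicauda,((Panthera_niger,Colobus_robustus),Anopheles_sylvestris)),Castanea_longipes).
From Panthera_niger up to that node: 4 branches. From Castanea_longipes up to the same node: 1 branch. Total: 4 + 1 = 5.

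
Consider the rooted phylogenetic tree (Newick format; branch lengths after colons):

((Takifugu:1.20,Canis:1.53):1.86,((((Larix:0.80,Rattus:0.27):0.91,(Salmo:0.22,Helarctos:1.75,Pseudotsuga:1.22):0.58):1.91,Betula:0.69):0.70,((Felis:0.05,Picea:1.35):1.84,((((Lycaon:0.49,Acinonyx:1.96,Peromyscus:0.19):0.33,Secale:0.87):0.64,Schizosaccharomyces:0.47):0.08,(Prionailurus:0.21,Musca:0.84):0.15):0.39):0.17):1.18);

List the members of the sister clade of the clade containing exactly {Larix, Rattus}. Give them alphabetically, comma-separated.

The clade containing exactly {Larix, Rattus} attaches to the tree at the node subtending ((Larix,Rattus),(Salmo,Helarctos,Pseudotsuga)).
The other lineage descending from that same node — the sister group — is (Salmo,Helarctos,Pseudotsuga); its 3 tips in alphabetical order are the answer.

Helarctos, Pseudotsuga, Salmo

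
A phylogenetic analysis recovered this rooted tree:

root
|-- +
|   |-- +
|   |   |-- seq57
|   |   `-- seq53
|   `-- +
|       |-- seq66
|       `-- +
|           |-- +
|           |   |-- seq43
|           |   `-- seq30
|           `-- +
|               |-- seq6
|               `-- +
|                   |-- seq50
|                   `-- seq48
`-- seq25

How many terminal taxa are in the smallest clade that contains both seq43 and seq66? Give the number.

The MRCA of seq43 and seq66 is the node subtending (seq66,((seq43,seq30),(seq6,(seq50,seq48)))).
That clade contains 6 terminal taxa: seq30, seq43, seq48, seq50, seq6, seq66.

6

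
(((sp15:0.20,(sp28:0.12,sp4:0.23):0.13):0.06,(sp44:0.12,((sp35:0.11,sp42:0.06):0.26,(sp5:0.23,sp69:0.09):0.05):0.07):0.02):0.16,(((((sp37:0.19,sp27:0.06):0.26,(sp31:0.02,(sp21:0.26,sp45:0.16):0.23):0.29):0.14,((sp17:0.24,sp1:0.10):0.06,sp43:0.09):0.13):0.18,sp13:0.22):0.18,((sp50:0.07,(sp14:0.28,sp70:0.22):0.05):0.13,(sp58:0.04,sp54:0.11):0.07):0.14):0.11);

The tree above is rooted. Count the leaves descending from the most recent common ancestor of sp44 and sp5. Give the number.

5

The MRCA of sp44 and sp5 is the node subtending (sp44,((sp35,sp42),(sp5,sp69))).
That clade contains 5 terminal taxa: sp35, sp42, sp44, sp5, sp69.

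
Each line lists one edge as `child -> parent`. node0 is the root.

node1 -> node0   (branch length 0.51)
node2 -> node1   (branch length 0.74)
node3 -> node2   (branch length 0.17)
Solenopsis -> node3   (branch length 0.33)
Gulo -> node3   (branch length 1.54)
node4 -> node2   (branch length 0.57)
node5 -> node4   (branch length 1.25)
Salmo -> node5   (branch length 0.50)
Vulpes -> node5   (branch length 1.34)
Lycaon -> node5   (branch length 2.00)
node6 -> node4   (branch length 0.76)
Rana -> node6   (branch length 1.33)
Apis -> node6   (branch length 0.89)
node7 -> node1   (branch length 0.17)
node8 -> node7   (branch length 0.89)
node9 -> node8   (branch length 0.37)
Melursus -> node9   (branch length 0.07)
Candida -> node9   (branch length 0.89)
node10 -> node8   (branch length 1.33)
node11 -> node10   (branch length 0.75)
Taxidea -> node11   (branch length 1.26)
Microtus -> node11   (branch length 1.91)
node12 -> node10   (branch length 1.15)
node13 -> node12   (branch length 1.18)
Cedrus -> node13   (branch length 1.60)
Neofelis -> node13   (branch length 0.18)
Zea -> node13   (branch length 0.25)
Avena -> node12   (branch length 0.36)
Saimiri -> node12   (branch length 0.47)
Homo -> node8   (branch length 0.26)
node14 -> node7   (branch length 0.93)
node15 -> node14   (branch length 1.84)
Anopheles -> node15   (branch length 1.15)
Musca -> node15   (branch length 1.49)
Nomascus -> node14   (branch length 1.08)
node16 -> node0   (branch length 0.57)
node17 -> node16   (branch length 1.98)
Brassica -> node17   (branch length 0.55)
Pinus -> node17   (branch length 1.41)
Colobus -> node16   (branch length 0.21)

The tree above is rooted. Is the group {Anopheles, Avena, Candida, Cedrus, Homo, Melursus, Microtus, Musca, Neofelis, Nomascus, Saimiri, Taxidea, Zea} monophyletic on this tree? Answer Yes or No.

Yes

The most recent common ancestor of these taxa subtends (((Melursus,Candida),((Taxidea,Microtus),((Cedrus,Neofelis,Zea),Avena,Saimiri)),Homo),((Anopheles,Musca),Nomascus)).
That clade has exactly 13 tips — every listed taxon and nothing else — so the group is monophyletic.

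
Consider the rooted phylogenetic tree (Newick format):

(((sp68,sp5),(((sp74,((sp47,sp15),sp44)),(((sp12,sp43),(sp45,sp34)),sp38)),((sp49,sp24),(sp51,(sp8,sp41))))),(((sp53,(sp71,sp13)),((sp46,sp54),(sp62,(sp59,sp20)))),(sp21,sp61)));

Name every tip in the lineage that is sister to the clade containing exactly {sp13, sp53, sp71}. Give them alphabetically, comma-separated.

The clade containing exactly {sp13, sp53, sp71} attaches to the tree at the node subtending ((sp53,(sp71,sp13)),((sp46,sp54),(sp62,(sp59,sp20)))).
The other lineage descending from that same node — the sister group — is ((sp46,sp54),(sp62,(sp59,sp20))); its 5 tips in alphabetical order are the answer.

sp20, sp46, sp54, sp59, sp62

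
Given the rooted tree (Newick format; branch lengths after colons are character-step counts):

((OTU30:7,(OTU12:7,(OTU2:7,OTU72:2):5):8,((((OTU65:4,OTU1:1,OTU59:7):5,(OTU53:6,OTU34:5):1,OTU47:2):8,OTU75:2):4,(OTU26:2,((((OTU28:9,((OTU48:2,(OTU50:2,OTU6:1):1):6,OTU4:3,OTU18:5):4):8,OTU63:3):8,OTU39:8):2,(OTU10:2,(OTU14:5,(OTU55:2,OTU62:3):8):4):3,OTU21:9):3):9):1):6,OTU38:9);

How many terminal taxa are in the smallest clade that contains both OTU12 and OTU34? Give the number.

The MRCA of OTU12 and OTU34 is the node subtending (OTU30,(OTU12,(OTU2,OTU72)),((((OTU65,OTU1,OTU59),(OTU53,OTU34),OTU47),OTU75),(OTU26,((((OTU28,((OTU48,(OTU50,OTU6)),OTU4,OTU18)),OTU63),OTU39),(OTU10,(OTU14,(OTU55,OTU62))),OTU21)))).
That clade contains 25 terminal taxa: OTU1, OTU10, OTU12, OTU14, OTU18, OTU2, OTU21, OTU26, OTU28, OTU30, OTU34, OTU39, OTU4, OTU47, OTU48, OTU50, OTU53, OTU55, OTU59, OTU6, OTU62, OTU63, OTU65, OTU72, OTU75.

25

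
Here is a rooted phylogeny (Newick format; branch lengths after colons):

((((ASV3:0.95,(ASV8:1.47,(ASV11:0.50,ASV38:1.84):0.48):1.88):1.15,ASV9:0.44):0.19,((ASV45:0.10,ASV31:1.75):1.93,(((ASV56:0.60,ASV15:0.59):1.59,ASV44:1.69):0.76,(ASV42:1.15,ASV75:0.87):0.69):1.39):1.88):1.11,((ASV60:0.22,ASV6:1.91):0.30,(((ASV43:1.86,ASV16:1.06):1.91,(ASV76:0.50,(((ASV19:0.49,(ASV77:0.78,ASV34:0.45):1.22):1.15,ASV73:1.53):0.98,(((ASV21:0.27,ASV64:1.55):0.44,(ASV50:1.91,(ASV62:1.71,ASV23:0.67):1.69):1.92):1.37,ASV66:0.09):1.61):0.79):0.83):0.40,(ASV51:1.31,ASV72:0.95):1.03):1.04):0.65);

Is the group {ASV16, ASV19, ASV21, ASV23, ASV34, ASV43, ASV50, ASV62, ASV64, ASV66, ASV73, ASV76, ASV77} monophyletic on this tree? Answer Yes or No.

Yes

The most recent common ancestor of these taxa subtends ((ASV43,ASV16),(ASV76,(((ASV19,(ASV77,ASV34)),ASV73),(((ASV21,ASV64),(ASV50,(ASV62,ASV23))),ASV66)))).
That clade has exactly 13 tips — every listed taxon and nothing else — so the group is monophyletic.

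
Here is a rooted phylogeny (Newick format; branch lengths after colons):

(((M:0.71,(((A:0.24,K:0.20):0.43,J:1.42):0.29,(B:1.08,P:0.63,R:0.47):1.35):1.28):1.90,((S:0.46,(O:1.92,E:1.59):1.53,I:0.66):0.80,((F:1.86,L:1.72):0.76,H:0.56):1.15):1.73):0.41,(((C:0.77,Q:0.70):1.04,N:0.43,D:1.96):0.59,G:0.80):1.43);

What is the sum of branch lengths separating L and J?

The path runs L → … → MRCA → … → J; the MRCA is the node subtending ((M,(((A,K),J),(B,P,R))),((S,(O,E),I),((F,L),H))).
Branch lengths along that path: 1.72 + 0.76 + 1.15 + 1.73 + 1.90 + 1.28 + 0.29 + 1.42 = 10.25.

10.25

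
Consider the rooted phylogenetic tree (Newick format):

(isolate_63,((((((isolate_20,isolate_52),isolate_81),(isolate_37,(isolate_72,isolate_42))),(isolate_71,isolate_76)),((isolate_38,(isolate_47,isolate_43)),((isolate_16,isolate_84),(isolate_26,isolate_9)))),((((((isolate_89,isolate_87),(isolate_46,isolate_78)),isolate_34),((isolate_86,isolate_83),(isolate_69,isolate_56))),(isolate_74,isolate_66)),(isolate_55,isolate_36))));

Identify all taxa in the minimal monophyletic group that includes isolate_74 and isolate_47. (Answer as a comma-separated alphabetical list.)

isolate_16, isolate_20, isolate_26, isolate_34, isolate_36, isolate_37, isolate_38, isolate_42, isolate_43, isolate_46, isolate_47, isolate_52, isolate_55, isolate_56, isolate_66, isolate_69, isolate_71, isolate_72, isolate_74, isolate_76, isolate_78, isolate_81, isolate_83, isolate_84, isolate_86, isolate_87, isolate_89, isolate_9

Tracing isolate_74: it sits inside (isolate_74,isolate_66).
Tracing isolate_47: it sits inside (isolate_47,isolate_43).
The smallest clade enclosing both is ((((((isolate_20,isolate_52),isolate_81),(isolate_37,(isolate_72,isolate_42))),(isolate_71,isolate_76)),((isolate_38,(isolate_47,isolate_43)),((isolate_16,isolate_84),(isolate_26,isolate_9)))),((((((isolate_89,isolate_87),(isolate_46,isolate_78)),isolate_34),((isolate_86,isolate_83),(isolate_69,isolate_56))),(isolate_74,isolate_66)),(isolate_55,isolate_36))); the answer is its 28 terminal taxa in alphabetical order.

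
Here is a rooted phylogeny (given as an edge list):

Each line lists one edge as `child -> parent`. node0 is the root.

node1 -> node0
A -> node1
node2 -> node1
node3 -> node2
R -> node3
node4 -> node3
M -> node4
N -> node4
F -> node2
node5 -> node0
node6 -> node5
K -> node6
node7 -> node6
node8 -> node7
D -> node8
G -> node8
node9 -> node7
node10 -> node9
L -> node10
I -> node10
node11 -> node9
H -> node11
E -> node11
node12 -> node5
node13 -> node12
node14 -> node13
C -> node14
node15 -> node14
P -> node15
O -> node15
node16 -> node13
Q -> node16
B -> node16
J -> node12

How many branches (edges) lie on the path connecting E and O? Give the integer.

10

The MRCA of E and O is the node subtending ((K,((D,G),((L,I),(H,E)))),(((C,(P,O)),(Q,B)),J)).
From E up to that node: 5 branches. From O up to the same node: 5 branches. Total: 5 + 5 = 10.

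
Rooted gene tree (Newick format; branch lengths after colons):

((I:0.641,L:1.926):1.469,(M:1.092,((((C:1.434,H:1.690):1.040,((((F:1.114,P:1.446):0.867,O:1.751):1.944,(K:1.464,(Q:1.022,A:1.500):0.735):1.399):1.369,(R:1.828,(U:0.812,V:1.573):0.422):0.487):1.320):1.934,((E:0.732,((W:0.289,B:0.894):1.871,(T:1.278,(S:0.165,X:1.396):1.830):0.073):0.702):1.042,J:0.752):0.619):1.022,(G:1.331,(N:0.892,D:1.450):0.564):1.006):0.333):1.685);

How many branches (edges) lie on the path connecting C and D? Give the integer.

The MRCA of C and D is the node subtending ((((C,H),((((F,P),O),(K,(Q,A))),(R,(U,V)))),((E,((W,B),(T,(S,X)))),J)),(G,(N,D))).
From C up to that node: 4 branches. From D up to the same node: 3 branches. Total: 4 + 3 = 7.

7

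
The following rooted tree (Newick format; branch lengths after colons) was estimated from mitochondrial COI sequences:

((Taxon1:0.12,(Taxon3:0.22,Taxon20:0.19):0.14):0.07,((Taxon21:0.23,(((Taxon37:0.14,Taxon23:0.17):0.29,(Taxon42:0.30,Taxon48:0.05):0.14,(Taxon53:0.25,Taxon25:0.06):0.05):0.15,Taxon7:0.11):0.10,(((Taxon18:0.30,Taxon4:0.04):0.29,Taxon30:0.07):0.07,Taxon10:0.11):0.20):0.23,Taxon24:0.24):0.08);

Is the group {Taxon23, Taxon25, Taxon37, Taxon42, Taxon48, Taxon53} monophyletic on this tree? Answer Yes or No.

Yes

The most recent common ancestor of these taxa subtends ((Taxon37,Taxon23),(Taxon42,Taxon48),(Taxon53,Taxon25)).
That clade has exactly 6 tips — every listed taxon and nothing else — so the group is monophyletic.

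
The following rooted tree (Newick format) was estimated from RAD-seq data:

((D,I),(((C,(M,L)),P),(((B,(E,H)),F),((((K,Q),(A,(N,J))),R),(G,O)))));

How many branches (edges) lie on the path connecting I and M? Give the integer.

7

The MRCA of I and M is the root of the tree.
From I up to that node: 2 branches. From M up to the same node: 5 branches. Total: 2 + 5 = 7.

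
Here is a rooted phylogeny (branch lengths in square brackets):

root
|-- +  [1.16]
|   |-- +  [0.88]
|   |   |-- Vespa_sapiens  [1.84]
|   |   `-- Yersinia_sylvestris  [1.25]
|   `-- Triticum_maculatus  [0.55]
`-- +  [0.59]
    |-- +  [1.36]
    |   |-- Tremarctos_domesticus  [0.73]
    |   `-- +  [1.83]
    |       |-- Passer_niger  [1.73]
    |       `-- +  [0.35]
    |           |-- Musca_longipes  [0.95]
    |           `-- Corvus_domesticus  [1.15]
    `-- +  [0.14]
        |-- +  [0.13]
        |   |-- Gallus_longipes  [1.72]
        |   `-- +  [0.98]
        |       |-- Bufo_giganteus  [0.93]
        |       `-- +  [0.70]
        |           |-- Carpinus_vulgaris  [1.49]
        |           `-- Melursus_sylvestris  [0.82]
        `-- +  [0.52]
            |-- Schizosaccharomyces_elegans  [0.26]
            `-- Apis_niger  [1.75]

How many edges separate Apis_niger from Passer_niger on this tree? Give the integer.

6

The MRCA of Apis_niger and Passer_niger is the node subtending ((Tremarctos_domesticus,(Passer_niger,(Musca_longipes,Corvus_domesticus))),((Gallus_longipes,(Bufo_giganteus,(Carpinus_vulgaris,Melursus_sylvestris))),(Schizosaccharomyces_elegans,Apis_niger))).
From Apis_niger up to that node: 3 branches. From Passer_niger up to the same node: 3 branches. Total: 3 + 3 = 6.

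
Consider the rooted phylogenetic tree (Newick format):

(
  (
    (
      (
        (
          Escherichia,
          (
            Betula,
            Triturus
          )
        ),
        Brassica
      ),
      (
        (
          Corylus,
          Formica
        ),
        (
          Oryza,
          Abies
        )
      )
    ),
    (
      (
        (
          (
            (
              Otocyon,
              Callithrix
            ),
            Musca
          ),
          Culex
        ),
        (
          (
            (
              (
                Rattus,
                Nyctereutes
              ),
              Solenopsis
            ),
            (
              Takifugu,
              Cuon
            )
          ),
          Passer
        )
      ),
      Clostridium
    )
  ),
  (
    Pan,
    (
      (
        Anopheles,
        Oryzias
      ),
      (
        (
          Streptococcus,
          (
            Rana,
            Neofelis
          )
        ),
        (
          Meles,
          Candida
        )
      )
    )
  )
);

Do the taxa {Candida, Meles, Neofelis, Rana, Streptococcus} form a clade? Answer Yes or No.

Yes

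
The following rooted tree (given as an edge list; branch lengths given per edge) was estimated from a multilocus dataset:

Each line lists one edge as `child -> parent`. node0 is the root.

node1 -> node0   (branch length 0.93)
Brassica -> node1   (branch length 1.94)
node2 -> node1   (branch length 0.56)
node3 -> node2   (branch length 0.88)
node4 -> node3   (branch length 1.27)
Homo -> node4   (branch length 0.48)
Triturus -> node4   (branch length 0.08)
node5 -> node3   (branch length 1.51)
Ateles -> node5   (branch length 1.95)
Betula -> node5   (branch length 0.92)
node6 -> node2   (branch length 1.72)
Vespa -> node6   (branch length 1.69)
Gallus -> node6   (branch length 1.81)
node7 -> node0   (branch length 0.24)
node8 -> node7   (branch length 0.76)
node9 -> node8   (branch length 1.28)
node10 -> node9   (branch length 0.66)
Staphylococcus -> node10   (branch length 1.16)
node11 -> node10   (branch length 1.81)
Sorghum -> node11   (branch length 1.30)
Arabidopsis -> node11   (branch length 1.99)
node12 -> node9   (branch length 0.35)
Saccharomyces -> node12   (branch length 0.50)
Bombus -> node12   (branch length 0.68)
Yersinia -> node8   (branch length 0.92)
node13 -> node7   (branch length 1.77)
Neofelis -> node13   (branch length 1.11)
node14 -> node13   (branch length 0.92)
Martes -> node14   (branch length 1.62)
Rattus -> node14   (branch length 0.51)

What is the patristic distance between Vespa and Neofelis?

The path runs Vespa → … → MRCA → … → Neofelis; the MRCA is the root of the tree.
Branch lengths along that path: 1.69 + 1.72 + 0.56 + 0.93 + 0.24 + 1.77 + 1.11 = 8.02.

8.02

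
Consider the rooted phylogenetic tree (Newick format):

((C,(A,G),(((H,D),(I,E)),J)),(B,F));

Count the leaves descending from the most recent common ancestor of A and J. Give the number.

8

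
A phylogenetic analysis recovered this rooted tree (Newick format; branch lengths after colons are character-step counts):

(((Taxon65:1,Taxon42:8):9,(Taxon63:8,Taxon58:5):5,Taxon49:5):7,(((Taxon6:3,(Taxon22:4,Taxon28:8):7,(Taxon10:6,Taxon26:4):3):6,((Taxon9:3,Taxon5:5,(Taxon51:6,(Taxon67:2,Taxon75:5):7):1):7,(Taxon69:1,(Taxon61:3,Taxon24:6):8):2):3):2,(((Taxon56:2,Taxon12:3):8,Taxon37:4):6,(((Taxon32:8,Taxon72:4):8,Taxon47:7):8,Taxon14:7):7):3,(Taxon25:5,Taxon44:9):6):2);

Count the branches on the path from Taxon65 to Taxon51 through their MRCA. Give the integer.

9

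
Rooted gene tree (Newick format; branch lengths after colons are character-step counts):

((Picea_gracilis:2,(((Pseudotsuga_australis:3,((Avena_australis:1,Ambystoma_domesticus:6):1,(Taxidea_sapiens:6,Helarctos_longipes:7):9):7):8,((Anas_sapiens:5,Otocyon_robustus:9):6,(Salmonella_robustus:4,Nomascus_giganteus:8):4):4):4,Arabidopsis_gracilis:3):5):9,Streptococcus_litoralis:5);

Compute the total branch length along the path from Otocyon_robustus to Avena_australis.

36

The path runs Otocyon_robustus → … → MRCA → … → Avena_australis; the MRCA is the node subtending ((Pseudotsuga_australis,((Avena_australis,Ambystoma_domesticus),(Taxidea_sapiens,Helarctos_longipes))),((Anas_sapiens,Otocyon_robustus),(Salmonella_robustus,Nomascus_giganteus))).
Branch lengths along that path: 9 + 6 + 4 + 8 + 7 + 1 + 1 = 36.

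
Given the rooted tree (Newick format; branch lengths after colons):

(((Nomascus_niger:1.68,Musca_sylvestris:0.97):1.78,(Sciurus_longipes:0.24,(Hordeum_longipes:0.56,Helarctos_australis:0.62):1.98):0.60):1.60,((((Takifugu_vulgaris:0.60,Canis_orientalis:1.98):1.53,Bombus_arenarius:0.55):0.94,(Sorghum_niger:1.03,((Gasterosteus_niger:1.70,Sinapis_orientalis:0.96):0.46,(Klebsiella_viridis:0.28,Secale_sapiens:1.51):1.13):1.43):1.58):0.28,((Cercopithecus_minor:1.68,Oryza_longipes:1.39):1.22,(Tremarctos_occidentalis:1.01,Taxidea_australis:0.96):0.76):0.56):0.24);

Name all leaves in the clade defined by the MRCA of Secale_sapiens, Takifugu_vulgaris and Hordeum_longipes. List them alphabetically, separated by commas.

Bombus_arenarius, Canis_orientalis, Cercopithecus_minor, Gasterosteus_niger, Helarctos_australis, Hordeum_longipes, Klebsiella_viridis, Musca_sylvestris, Nomascus_niger, Oryza_longipes, Sciurus_longipes, Secale_sapiens, Sinapis_orientalis, Sorghum_niger, Takifugu_vulgaris, Taxidea_australis, Tremarctos_occidentalis

Tracing Secale_sapiens: it sits inside (Klebsiella_viridis,Secale_sapiens).
Tracing Takifugu_vulgaris: it sits inside (Takifugu_vulgaris,Canis_orientalis).
Tracing Hordeum_longipes: it sits inside (Hordeum_longipes,Helarctos_australis).
The smallest clade enclosing all 3 is the whole tree (their MRCA is the root), so the answer is all 17 tips in alphabetical order.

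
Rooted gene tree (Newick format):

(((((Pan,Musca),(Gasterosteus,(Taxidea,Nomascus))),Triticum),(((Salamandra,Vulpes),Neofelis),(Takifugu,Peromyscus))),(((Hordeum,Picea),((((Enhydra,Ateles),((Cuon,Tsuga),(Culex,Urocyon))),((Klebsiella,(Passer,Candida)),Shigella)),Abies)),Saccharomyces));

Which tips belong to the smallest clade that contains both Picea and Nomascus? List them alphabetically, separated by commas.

Abies, Ateles, Candida, Culex, Cuon, Enhydra, Gasterosteus, Hordeum, Klebsiella, Musca, Neofelis, Nomascus, Pan, Passer, Peromyscus, Picea, Saccharomyces, Salamandra, Shigella, Takifugu, Taxidea, Triticum, Tsuga, Urocyon, Vulpes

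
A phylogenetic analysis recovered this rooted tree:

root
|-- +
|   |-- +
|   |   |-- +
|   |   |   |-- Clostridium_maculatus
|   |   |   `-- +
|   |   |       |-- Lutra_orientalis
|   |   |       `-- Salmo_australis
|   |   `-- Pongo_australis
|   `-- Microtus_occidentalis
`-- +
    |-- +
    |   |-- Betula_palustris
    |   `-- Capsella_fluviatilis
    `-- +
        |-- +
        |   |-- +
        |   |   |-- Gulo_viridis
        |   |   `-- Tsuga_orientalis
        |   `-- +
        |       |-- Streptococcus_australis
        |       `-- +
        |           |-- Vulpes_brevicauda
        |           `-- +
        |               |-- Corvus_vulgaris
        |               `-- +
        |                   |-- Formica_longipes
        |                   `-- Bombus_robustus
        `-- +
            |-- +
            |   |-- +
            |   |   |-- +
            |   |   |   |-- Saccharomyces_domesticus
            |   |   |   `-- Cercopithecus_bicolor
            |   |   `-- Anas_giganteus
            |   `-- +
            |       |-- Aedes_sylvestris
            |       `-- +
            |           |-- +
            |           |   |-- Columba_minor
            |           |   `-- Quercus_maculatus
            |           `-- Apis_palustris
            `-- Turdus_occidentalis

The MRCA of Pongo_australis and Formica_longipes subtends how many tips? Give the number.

The MRCA of Pongo_australis and Formica_longipes is the root, so the clade is the entire tree.
That clade contains 22 terminal taxa: Aedes_sylvestris, Anas_giganteus, Apis_palustris, Betula_palustris, Bombus_robustus, Capsella_fluviatilis, Cercopithecus_bicolor, Clostridium_maculatus, Columba_minor, Corvus_vulgaris, Formica_longipes, Gulo_viridis, Lutra_orientalis, Microtus_occidentalis, Pongo_australis, Quercus_maculatus, Saccharomyces_domesticus, Salmo_australis, Streptococcus_australis, Tsuga_orientalis, Turdus_occidentalis, Vulpes_brevicauda.

22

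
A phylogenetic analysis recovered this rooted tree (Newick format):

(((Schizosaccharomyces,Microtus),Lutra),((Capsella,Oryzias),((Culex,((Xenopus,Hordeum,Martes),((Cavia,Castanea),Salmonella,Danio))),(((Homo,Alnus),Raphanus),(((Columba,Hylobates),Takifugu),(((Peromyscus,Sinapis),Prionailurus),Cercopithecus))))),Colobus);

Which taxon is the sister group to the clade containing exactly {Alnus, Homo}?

Raphanus

The clade containing exactly {Alnus, Homo} attaches to the tree at the node subtending ((Homo,Alnus),Raphanus).
The other lineage descending from that same node — the sister group — is the single tip Raphanus.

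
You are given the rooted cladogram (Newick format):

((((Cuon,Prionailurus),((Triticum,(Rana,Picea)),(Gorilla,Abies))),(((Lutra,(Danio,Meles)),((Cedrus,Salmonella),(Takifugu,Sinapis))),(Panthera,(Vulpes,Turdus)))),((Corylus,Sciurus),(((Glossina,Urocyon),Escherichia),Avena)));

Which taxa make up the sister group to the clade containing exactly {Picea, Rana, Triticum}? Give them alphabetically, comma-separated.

The clade containing exactly {Picea, Rana, Triticum} attaches to the tree at the node subtending ((Triticum,(Rana,Picea)),(Gorilla,Abies)).
The other lineage descending from that same node — the sister group — is (Gorilla,Abies); its 2 tips in alphabetical order are the answer.

Abies, Gorilla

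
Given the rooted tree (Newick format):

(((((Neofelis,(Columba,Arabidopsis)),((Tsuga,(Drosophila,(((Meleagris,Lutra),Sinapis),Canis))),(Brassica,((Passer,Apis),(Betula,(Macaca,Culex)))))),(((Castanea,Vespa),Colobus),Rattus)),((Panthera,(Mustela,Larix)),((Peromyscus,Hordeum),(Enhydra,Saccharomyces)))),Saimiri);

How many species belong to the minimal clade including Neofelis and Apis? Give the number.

The MRCA of Neofelis and Apis is the node subtending ((Neofelis,(Columba,Arabidopsis)),((Tsuga,(Drosophila,(((Meleagris,Lutra),Sinapis),Canis))),(Brassica,((Passer,Apis),(Betula,(Macaca,Culex)))))).
That clade contains 15 terminal taxa: Apis, Arabidopsis, Betula, Brassica, Canis, Columba, Culex, Drosophila, Lutra, Macaca, Meleagris, Neofelis, Passer, Sinapis, Tsuga.

15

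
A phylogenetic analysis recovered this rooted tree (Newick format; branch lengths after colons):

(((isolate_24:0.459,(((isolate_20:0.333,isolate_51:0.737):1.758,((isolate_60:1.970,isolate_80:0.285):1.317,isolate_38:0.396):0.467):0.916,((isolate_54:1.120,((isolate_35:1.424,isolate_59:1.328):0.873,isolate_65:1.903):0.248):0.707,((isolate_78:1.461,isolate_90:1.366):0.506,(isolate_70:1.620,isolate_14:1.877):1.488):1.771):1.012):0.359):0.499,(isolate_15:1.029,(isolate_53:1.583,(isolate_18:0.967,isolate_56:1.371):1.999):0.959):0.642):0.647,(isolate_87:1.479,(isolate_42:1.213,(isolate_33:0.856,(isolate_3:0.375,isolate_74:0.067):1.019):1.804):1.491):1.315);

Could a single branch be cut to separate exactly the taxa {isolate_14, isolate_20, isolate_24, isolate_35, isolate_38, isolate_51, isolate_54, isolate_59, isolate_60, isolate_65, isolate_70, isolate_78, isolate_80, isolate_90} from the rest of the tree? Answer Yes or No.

The most recent common ancestor of these taxa subtends (isolate_24,(((isolate_20,isolate_51),((isolate_60,isolate_80),isolate_38)),((isolate_54,((isolate_35,isolate_59),isolate_65)),((isolate_78,isolate_90),(isolate_70,isolate_14))))).
That clade has exactly 14 tips — every listed taxon and nothing else — so the group is monophyletic.

Yes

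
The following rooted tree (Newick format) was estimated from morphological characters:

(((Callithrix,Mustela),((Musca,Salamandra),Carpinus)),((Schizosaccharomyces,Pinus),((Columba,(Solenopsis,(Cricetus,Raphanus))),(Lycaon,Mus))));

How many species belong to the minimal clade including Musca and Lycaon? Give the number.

13

The MRCA of Musca and Lycaon is the root, so the clade is the entire tree.
That clade contains 13 terminal taxa: Callithrix, Carpinus, Columba, Cricetus, Lycaon, Mus, Musca, Mustela, Pinus, Raphanus, Salamandra, Schizosaccharomyces, Solenopsis.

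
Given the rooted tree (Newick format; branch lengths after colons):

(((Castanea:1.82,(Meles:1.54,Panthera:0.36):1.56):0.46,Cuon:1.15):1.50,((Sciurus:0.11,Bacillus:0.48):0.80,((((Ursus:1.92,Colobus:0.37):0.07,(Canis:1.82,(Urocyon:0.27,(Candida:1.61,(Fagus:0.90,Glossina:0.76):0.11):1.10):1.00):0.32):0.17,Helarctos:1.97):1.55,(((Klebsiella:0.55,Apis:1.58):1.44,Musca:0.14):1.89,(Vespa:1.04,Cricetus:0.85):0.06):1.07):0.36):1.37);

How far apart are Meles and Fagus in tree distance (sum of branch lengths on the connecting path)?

The path runs Meles → … → MRCA → … → Fagus; the MRCA is the root of the tree.
Branch lengths along that path: 1.54 + 1.56 + 0.46 + 1.50 + 1.37 + 0.36 + 1.55 + 0.17 + 0.32 + 1.00 + 1.10 + 0.11 + 0.90 = 11.94.

11.94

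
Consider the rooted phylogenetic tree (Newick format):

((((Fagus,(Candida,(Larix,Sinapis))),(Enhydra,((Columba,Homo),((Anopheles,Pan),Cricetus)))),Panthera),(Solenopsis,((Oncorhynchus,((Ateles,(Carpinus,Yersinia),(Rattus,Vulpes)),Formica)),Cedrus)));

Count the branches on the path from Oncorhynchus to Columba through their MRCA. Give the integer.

The MRCA of Oncorhynchus and Columba is the root of the tree.
From Oncorhynchus up to that node: 4 branches. From Columba up to the same node: 6 branches. Total: 4 + 6 = 10.

10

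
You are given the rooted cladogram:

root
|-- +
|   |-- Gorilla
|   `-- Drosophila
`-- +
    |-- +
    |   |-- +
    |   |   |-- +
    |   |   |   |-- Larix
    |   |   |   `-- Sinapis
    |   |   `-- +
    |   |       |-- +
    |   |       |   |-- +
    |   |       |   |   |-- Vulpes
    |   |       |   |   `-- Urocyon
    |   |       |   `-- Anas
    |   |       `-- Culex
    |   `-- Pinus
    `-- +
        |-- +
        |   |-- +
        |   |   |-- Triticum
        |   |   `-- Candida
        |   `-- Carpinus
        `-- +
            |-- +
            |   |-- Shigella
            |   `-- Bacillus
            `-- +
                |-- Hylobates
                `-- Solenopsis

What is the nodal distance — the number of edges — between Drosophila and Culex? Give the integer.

7

The MRCA of Drosophila and Culex is the root of the tree.
From Drosophila up to that node: 2 branches. From Culex up to the same node: 5 branches. Total: 2 + 5 = 7.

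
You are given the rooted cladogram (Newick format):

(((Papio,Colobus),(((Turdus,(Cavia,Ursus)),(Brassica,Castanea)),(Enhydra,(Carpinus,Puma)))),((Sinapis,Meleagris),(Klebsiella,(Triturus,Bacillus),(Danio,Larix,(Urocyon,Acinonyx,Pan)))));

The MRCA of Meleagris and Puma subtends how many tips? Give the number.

20

The MRCA of Meleagris and Puma is the root, so the clade is the entire tree.
That clade contains 20 terminal taxa: Acinonyx, Bacillus, Brassica, Carpinus, Castanea, Cavia, Colobus, Danio, Enhydra, Klebsiella, Larix, Meleagris, Pan, Papio, Puma, Sinapis, Triturus, Turdus, Urocyon, Ursus.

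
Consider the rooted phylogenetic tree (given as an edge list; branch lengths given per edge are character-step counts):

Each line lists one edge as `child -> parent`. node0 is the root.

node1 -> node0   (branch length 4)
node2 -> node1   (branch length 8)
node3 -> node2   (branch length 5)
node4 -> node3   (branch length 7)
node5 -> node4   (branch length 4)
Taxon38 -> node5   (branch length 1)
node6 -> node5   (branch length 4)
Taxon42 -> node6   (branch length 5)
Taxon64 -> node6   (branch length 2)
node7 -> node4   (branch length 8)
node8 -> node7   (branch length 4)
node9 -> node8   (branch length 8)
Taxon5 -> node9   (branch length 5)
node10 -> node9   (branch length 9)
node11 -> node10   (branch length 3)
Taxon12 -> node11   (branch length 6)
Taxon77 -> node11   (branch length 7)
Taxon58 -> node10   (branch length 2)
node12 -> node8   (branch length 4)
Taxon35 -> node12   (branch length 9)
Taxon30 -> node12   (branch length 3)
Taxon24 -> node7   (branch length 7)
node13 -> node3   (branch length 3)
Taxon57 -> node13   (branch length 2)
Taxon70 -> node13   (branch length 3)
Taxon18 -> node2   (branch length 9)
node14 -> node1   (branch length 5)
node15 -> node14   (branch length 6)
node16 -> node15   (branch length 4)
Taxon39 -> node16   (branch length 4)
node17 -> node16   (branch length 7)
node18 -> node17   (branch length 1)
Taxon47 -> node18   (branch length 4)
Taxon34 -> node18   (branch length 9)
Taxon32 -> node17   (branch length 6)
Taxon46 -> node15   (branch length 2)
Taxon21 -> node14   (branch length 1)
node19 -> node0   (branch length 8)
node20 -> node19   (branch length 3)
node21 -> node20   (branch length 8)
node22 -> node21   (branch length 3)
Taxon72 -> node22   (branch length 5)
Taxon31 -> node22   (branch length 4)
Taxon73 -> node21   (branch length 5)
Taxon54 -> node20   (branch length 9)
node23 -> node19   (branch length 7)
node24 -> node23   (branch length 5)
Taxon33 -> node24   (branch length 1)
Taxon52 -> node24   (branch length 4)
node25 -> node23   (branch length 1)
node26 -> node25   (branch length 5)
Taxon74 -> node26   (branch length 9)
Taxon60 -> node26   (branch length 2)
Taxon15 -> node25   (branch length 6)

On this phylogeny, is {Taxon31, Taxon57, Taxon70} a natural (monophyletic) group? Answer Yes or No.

No

The MRCA of the listed taxa is the root, so the smallest clade containing them is the whole tree.
That clade also contains Taxon12, Taxon15, Taxon18, Taxon21, Taxon24, Taxon30, Taxon32, Taxon33, Taxon34, Taxon35, Taxon38, Taxon39, Taxon42, Taxon46, Taxon47, Taxon5, Taxon52, Taxon54, Taxon58, Taxon60, Taxon64, Taxon72, Taxon73, Taxon74, Taxon77, which are not in the proposed group, so the group is not monophyletic.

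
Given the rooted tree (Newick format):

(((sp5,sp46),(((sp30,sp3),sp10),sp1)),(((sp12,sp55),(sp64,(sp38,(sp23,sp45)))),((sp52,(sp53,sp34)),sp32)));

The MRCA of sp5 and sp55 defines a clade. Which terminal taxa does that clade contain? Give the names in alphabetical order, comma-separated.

sp1, sp10, sp12, sp23, sp3, sp30, sp32, sp34, sp38, sp45, sp46, sp5, sp52, sp53, sp55, sp64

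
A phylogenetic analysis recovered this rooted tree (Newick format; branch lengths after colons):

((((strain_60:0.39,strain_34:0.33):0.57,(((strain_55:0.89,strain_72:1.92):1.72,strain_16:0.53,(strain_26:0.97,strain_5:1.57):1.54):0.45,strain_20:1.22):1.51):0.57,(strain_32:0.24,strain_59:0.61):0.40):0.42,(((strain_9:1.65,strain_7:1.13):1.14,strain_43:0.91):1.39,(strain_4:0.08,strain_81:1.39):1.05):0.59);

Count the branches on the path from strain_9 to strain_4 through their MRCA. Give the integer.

The MRCA of strain_9 and strain_4 is the node subtending (((strain_9,strain_7),strain_43),(strain_4,strain_81)).
From strain_9 up to that node: 3 branches. From strain_4 up to the same node: 2 branches. Total: 3 + 2 = 5.

5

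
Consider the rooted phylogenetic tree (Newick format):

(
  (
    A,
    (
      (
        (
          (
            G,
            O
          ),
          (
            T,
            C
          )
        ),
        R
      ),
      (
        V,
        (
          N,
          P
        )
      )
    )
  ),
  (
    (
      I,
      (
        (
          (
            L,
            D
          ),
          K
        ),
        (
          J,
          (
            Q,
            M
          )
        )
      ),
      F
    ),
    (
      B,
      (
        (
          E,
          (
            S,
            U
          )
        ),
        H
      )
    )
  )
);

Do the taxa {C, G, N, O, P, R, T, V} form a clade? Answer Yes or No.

The most recent common ancestor of these taxa subtends ((((G,O),(T,C)),R),(V,(N,P))).
That clade has exactly 8 tips — every listed taxon and nothing else — so the group is monophyletic.

Yes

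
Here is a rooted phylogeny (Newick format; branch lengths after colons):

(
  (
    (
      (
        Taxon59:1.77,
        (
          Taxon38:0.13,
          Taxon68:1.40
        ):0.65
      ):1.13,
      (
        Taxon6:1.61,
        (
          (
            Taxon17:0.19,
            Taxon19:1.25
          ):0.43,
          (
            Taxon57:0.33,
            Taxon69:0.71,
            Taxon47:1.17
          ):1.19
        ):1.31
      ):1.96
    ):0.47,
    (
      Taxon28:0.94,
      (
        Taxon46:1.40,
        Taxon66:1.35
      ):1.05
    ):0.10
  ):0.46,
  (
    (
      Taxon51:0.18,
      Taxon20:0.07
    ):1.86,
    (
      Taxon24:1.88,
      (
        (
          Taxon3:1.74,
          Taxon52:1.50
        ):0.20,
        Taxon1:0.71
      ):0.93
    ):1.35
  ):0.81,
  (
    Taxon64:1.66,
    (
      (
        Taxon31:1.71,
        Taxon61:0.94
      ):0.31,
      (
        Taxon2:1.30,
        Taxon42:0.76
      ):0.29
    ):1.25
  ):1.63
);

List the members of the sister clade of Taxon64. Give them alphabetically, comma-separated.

Taxon2, Taxon31, Taxon42, Taxon61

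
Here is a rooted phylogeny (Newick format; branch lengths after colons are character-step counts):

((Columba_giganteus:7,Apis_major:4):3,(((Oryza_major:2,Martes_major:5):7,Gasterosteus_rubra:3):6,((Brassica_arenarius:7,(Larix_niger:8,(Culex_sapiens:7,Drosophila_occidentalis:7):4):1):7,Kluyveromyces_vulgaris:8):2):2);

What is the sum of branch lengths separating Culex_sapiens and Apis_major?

The path runs Culex_sapiens → … → MRCA → … → Apis_major; the MRCA is the root of the tree.
Branch lengths along that path: 7 + 4 + 1 + 7 + 2 + 2 + 3 + 4 = 30.

30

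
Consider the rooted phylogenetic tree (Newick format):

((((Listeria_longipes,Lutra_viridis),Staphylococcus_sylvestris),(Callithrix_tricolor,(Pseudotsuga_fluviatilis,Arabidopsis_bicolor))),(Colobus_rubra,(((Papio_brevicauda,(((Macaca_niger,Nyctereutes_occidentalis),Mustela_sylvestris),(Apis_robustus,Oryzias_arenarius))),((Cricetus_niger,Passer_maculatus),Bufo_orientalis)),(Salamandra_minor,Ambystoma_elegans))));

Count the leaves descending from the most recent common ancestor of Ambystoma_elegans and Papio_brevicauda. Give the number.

11

The MRCA of Ambystoma_elegans and Papio_brevicauda is the node subtending (((Papio_brevicauda,(((Macaca_niger,Nyctereutes_occidentalis),Mustela_sylvestris),(Apis_robustus,Oryzias_arenarius))),((Cricetus_niger,Passer_maculatus),Bufo_orientalis)),(Salamandra_minor,Ambystoma_elegans)).
That clade contains 11 terminal taxa: Ambystoma_elegans, Apis_robustus, Bufo_orientalis, Cricetus_niger, Macaca_niger, Mustela_sylvestris, Nyctereutes_occidentalis, Oryzias_arenarius, Papio_brevicauda, Passer_maculatus, Salamandra_minor.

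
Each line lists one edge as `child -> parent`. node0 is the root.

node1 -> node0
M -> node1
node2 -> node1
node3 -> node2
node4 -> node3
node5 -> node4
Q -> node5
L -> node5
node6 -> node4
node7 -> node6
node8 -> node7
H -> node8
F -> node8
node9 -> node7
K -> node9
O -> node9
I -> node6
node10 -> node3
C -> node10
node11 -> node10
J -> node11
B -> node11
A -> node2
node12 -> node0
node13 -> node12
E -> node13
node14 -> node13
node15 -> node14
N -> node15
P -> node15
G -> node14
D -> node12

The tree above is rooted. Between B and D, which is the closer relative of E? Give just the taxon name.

The MRCA of E and D subtends ((E,((N,P),G)),D) (5 taxa).
The MRCA of E and B is the root, subtending the entire tree (17 taxa).
The first is nested inside the second, so E shares a more recent common ancestor with D.

D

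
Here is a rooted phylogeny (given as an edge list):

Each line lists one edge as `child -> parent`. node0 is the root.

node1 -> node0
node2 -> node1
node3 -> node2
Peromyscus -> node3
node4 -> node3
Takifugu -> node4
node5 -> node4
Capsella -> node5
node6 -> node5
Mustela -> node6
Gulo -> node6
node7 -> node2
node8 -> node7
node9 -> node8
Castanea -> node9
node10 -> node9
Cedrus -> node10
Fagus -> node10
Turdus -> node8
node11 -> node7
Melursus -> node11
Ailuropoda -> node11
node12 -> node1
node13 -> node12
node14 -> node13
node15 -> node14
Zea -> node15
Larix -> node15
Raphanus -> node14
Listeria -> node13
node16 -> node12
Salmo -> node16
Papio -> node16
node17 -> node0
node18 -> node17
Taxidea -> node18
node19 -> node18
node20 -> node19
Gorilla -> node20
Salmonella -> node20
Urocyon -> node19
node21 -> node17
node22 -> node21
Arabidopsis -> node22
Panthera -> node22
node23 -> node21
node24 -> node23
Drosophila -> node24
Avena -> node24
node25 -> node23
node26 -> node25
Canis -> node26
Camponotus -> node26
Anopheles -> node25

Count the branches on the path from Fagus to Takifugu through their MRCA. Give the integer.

The MRCA of Fagus and Takifugu is the node subtending ((Peromyscus,(Takifugu,(Capsella,(Mustela,Gulo)))),(((Castanea,(Cedrus,Fagus)),Turdus),(Melursus,Ailuropoda))).
From Fagus up to that node: 5 branches. From Takifugu up to the same node: 3 branches. Total: 5 + 3 = 8.

8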